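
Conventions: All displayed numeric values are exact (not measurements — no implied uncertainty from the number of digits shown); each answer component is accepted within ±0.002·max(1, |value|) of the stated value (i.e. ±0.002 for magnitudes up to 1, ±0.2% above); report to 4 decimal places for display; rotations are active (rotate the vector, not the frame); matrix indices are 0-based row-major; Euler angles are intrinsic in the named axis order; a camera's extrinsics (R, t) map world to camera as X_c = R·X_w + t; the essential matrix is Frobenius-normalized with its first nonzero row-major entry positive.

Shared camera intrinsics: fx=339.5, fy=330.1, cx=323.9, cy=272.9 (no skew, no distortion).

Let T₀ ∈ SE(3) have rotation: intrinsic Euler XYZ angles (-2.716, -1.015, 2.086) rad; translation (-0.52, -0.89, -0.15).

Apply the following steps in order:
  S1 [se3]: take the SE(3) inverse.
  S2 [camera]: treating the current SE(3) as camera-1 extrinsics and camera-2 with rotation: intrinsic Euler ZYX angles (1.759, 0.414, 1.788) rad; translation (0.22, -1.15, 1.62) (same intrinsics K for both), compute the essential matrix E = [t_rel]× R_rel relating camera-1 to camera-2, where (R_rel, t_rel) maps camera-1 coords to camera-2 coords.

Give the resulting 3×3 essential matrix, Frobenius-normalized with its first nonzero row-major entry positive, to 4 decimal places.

matrix = [0.6893 0.0004 -0.1574; -0.0129 0.3133 -0.1046; -0.0501 0.5928 -0.1921]

after S1 (invert_se3): R=[-0.2600 -0.9654 0.0219; -0.4591 0.1436 0.8767; -0.8495 0.2178 -0.4806], t=(-0.9911, 0.0205, -0.3199)
after S2 (essential): [0.6893 0.0004 -0.1574; -0.0129 0.3133 -0.1046; -0.0501 0.5928 -0.1921]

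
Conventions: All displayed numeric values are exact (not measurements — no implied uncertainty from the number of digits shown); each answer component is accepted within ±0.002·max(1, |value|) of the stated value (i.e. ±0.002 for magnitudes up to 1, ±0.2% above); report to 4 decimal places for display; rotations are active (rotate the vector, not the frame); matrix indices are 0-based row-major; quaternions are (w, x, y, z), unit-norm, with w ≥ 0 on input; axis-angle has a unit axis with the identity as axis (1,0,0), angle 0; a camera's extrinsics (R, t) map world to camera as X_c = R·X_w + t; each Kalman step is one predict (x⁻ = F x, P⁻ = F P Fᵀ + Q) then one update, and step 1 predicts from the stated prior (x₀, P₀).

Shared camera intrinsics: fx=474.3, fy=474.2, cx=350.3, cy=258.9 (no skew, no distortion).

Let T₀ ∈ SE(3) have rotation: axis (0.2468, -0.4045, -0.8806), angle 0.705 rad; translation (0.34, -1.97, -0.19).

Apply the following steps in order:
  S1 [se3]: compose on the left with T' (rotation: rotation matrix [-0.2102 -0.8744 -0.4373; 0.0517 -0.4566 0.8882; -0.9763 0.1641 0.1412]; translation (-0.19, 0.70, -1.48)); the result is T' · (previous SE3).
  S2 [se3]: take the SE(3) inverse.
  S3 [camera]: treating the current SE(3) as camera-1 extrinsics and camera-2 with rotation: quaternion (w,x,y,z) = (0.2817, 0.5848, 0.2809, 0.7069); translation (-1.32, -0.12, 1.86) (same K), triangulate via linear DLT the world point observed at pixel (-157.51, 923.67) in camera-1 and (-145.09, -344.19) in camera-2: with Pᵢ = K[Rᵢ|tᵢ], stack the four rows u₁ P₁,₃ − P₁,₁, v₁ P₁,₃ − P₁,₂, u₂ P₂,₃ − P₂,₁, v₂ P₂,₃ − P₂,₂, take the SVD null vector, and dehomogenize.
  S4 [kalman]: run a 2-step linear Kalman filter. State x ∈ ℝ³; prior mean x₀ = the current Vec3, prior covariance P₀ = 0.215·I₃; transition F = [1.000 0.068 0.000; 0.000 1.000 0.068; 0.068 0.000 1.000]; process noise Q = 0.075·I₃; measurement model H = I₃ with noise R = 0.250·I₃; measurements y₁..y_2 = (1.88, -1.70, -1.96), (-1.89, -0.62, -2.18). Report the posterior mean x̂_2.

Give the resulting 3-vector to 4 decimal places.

result = (-0.7207, -0.4449, -1.8310)

after S1 (compose_se3): R=[0.2647 -0.9221 -0.2823; 0.4984 -0.1198 0.8587; -0.8256 -0.3679 0.4278], t=(1.5442, 1.4483, -2.1620)
after S2 (invert_se3): R=[0.2647 0.4984 -0.8256; -0.9221 -0.1198 -0.3679; -0.2823 0.8587 0.4278], t=(-2.9154, 0.8019, 0.1173)
after S3 (triangulate): (-1.5414, 1.7092, -0.8405)
after S4 (kf_track): (-0.7207, -0.4449, -1.8310)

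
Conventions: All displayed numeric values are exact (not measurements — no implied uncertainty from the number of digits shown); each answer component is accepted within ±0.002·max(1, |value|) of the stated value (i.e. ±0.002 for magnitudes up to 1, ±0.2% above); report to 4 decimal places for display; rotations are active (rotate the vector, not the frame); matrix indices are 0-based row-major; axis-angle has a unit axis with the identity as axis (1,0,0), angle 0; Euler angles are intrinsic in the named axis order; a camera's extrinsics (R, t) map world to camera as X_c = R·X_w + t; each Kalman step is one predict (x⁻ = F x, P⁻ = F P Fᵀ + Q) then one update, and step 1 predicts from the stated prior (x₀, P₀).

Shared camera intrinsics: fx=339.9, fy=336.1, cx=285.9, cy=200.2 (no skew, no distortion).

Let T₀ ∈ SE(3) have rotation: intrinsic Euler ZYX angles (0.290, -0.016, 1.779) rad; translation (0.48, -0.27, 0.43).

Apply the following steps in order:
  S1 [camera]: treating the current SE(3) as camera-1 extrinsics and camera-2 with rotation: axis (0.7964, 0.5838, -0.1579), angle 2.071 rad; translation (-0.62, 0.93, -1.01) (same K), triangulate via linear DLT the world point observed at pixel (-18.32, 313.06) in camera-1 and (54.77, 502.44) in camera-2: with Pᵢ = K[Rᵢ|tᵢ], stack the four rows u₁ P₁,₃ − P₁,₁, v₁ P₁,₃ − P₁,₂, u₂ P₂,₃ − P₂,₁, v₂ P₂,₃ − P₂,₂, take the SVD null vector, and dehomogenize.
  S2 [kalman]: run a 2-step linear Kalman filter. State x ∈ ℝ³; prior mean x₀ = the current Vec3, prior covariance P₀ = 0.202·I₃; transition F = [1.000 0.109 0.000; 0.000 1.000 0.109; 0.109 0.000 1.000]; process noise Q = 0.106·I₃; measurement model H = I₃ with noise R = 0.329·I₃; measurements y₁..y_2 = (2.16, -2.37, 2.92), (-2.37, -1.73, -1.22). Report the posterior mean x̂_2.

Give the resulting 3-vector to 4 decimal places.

after S1 (triangulate): (-1.7508, 1.0934, -1.7138)
after S2 (kf_track): (-1.0271, -1.1310, -0.3687)

result = (-1.0271, -1.1310, -0.3687)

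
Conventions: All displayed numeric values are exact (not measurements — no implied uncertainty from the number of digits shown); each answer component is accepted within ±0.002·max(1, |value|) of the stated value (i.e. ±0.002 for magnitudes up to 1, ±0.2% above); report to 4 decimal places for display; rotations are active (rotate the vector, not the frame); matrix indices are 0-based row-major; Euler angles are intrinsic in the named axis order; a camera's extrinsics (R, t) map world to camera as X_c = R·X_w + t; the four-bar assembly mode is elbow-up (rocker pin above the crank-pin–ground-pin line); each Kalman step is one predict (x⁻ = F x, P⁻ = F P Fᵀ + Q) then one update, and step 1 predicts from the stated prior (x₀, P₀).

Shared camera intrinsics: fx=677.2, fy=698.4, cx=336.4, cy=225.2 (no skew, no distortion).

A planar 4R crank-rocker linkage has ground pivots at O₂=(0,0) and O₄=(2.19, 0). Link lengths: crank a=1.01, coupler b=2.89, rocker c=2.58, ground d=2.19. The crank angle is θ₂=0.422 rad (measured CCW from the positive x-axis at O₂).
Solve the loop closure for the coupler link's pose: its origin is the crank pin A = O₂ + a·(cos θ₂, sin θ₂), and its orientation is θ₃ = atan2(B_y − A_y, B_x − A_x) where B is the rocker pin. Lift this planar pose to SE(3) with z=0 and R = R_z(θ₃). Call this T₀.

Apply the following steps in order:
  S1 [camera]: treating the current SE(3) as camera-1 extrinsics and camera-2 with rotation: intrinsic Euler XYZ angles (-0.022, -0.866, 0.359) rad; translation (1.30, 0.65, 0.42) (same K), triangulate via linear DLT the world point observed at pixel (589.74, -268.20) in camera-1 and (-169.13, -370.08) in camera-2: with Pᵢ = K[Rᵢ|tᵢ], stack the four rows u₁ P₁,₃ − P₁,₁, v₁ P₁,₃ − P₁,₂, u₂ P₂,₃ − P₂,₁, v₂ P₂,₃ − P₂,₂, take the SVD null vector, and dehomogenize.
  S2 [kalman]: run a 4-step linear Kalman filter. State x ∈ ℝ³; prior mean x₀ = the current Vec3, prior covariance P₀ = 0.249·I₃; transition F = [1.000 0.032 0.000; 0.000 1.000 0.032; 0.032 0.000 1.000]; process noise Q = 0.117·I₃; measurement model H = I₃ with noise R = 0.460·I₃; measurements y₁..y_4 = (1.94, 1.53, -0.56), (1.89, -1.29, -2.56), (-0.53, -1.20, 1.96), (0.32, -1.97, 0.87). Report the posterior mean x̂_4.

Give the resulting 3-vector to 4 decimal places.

source (fourbar_fk): coupler pose = R=[0.7053 -0.7089 0.0000; 0.7089 0.7053 0.0000; 0.0000 0.0000 1.0000], t=(0.9214, 0.4137, 0.0000)
after S1 (triangulate): (-1.3801, -1.0461, 1.8437)
after S2 (kf_track): (0.2675, -1.2208, 0.6021)

result = (0.2675, -1.2208, 0.6021)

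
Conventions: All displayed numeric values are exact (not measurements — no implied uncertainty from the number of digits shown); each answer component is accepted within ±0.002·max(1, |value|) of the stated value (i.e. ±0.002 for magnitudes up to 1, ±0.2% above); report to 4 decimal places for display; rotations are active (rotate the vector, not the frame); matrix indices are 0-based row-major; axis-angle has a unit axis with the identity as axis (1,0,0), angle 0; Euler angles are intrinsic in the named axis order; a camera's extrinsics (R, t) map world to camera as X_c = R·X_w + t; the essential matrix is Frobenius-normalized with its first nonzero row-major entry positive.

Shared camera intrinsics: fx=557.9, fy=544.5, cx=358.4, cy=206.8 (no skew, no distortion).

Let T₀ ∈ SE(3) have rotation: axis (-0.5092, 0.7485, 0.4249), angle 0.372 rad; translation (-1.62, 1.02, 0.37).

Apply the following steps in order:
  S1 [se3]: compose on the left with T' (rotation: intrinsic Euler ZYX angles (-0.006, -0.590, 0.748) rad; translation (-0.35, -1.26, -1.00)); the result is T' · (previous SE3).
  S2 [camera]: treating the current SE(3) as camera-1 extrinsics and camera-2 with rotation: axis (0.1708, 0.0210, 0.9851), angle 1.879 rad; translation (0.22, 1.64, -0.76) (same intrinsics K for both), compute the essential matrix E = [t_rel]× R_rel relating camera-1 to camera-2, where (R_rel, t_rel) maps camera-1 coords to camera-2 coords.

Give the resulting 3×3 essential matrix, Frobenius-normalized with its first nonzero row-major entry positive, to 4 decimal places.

matrix = [0.0669 0.1765 -0.6764; 0.0184 -0.0205 -0.0891; 0.1704 -0.6678 -0.1520]

after S1 (compose_se3): R=[0.8590 -0.4455 -0.2524; 0.2841 0.8248 -0.4889; 0.4260 0.3483 0.8350], t=(-2.2300, -0.7527, -1.0994)
after S2 (essential): [0.0669 0.1765 -0.6764; 0.0184 -0.0205 -0.0891; 0.1704 -0.6678 -0.1520]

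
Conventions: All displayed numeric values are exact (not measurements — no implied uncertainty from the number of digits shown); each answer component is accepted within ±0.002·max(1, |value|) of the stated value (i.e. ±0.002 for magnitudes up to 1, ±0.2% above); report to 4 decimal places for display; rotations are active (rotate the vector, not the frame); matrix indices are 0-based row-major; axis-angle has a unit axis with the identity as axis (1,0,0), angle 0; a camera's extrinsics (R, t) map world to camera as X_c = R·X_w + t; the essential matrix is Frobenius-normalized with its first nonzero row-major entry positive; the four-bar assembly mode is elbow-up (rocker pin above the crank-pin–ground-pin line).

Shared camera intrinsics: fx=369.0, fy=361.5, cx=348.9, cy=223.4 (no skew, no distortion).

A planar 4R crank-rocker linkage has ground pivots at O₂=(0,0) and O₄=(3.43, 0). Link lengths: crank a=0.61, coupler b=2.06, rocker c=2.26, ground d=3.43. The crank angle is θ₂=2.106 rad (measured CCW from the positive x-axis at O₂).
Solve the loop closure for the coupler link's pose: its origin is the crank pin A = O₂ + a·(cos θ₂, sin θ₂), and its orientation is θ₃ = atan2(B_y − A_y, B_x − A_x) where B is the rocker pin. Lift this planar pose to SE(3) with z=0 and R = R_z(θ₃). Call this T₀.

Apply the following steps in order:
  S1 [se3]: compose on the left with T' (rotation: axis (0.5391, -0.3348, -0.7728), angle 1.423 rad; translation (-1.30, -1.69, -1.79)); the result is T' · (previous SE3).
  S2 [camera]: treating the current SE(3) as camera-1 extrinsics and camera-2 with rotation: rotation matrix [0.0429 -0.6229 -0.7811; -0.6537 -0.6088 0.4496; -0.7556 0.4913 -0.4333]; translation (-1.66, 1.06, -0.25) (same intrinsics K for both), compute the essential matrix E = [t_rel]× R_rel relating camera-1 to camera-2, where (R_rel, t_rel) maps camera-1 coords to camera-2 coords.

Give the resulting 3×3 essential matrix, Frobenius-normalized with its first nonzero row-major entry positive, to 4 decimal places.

matrix = [0.1923 -0.0977 0.0776; 0.0949 0.6311 -0.2881; 0.6663 -0.0159 0.1139]

source (fourbar_fk): coupler pose = R=[0.9236 -0.3833 0.0000; 0.3833 0.9236 0.0000; 0.0000 0.0000 1.0000], t=(-0.3111, 0.5247, 0.0000)
after S1 (compose_se3): R=[0.5990 0.4124 -0.6864; -0.7550 0.5764 -0.3126; 0.2667 0.7055 0.6566], t=(-1.1026, -1.2769, -1.3869)
after S2 (essential): [0.1923 -0.0977 0.0776; 0.0949 0.6311 -0.2881; 0.6663 -0.0159 0.1139]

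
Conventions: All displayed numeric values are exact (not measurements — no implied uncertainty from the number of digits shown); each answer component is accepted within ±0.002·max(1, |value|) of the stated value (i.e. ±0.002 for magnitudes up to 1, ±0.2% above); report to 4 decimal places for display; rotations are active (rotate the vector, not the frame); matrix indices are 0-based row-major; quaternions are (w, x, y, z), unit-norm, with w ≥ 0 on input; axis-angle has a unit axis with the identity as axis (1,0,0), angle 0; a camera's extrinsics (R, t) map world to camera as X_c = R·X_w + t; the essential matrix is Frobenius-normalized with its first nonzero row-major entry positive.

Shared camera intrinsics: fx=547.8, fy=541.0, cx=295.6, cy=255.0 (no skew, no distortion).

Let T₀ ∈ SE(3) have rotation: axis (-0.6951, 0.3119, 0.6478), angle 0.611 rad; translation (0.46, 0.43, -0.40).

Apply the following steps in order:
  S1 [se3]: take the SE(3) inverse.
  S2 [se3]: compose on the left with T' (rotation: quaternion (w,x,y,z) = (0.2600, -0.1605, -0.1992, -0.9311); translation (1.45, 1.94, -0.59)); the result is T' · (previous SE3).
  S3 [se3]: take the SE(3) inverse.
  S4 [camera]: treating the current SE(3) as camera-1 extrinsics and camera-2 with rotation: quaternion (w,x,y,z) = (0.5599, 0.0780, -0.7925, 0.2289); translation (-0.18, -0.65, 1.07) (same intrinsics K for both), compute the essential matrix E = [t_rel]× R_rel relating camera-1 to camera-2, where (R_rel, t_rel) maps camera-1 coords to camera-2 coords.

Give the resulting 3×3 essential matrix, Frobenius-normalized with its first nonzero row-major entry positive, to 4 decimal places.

matrix = [0.3036 -0.5015 0.3223; 0.1882 0.1982 0.4597; -0.0363 -0.4273 -0.2873]

after S1 (invert_se3): R=[0.9065 0.3324 -0.2604; -0.4109 0.8367 -0.3622; 0.0975 0.4353 0.8950], t=(-0.6641, -0.3157, 0.1260)
after S2 (compose_se3): R=[-0.9434 0.2733 0.1880; -0.0139 -0.5990 0.8006; 0.3314 0.7527 0.5689], t=(1.8417, 2.5242, -0.8385)
after S3 (invert_se3): R=[-0.9434 -0.0139 0.3314; 0.2733 -0.5990 0.7527; 0.1880 0.8006 0.5689], t=(2.0505, 1.6399, -1.8902)
after S4 (essential): [0.3036 -0.5015 0.3223; 0.1882 0.1982 0.4597; -0.0363 -0.4273 -0.2873]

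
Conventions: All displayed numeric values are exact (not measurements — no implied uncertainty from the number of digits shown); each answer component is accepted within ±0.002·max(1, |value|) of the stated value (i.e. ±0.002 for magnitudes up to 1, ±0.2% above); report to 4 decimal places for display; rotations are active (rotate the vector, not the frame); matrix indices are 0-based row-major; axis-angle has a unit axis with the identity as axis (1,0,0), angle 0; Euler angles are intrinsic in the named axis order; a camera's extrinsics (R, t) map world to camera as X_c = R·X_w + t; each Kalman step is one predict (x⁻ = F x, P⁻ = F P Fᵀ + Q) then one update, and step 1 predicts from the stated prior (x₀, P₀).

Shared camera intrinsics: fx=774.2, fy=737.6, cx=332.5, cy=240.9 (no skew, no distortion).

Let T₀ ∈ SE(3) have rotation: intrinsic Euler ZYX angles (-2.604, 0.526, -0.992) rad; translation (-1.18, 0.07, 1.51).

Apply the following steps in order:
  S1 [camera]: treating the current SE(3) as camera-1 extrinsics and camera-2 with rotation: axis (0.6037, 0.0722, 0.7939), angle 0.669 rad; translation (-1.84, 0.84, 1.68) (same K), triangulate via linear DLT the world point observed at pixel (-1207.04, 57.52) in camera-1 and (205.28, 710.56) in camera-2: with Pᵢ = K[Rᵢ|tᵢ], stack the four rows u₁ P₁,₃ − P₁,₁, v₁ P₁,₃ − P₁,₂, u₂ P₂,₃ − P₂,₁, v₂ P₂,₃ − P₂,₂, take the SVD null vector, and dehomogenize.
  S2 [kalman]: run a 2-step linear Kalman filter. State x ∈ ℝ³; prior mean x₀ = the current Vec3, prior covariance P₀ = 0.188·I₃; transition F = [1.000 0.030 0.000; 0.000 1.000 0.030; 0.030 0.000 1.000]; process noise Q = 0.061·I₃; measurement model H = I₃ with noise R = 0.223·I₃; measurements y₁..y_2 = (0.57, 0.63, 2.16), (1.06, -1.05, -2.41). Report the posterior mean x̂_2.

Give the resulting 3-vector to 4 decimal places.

result = (0.9817, -0.4928, -0.4188)

after S1 (triangulate): (1.4094, -0.8022, -0.0081)
after S2 (kf_track): (0.9817, -0.4928, -0.4188)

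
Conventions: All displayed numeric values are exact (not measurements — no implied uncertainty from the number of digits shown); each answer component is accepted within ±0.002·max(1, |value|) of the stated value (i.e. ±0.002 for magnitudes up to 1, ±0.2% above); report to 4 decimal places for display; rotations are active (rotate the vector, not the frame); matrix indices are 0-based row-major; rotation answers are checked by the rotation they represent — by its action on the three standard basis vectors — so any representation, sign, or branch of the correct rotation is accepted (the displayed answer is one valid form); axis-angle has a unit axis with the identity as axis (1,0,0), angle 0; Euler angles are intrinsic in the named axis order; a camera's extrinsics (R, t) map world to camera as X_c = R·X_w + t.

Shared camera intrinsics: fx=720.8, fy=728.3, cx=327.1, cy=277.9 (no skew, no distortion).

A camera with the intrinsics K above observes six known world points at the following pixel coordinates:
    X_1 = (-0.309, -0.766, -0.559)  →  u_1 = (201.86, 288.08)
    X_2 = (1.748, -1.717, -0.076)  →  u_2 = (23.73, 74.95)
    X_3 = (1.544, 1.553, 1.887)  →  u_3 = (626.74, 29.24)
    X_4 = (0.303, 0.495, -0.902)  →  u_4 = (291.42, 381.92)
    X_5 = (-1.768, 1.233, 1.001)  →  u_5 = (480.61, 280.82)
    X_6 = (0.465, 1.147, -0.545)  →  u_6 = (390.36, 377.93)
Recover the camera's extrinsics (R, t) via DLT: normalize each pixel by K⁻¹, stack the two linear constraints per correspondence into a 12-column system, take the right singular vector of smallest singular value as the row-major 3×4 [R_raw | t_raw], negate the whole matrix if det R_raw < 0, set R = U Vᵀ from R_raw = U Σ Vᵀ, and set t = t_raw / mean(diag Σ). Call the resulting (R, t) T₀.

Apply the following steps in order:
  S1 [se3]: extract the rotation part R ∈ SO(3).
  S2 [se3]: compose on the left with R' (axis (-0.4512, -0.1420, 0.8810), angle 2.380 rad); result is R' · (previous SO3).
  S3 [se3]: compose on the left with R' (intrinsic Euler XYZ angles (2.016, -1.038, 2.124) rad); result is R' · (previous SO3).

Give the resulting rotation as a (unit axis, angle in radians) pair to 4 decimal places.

rotation (axis_angle) = ((-0.4616, -0.8442, -0.2725), 1.7690)

source (pnp_recover): camera pose = R=[-0.1421 0.8620 0.4865; -0.2755 0.4376 -0.8559; -0.9507 -0.2557 0.1753], t=(-0.2100, -0.1400, 5.9301)
after S1 (rot_of_se3): [-0.1421 0.8620 0.4865; -0.2755 0.4376 -0.8559; -0.9507 -0.2557 0.1753]
after S2 (compose_so3): [0.9347 -0.3388 0.1073; -0.0034 0.2934 0.9560; -0.3554 -0.8939 0.2731]
after S3 (compose_so3): [0.0582 0.7336 -0.6770; 0.1992 0.6560 0.7280; 0.9782 -0.1772 -0.1080]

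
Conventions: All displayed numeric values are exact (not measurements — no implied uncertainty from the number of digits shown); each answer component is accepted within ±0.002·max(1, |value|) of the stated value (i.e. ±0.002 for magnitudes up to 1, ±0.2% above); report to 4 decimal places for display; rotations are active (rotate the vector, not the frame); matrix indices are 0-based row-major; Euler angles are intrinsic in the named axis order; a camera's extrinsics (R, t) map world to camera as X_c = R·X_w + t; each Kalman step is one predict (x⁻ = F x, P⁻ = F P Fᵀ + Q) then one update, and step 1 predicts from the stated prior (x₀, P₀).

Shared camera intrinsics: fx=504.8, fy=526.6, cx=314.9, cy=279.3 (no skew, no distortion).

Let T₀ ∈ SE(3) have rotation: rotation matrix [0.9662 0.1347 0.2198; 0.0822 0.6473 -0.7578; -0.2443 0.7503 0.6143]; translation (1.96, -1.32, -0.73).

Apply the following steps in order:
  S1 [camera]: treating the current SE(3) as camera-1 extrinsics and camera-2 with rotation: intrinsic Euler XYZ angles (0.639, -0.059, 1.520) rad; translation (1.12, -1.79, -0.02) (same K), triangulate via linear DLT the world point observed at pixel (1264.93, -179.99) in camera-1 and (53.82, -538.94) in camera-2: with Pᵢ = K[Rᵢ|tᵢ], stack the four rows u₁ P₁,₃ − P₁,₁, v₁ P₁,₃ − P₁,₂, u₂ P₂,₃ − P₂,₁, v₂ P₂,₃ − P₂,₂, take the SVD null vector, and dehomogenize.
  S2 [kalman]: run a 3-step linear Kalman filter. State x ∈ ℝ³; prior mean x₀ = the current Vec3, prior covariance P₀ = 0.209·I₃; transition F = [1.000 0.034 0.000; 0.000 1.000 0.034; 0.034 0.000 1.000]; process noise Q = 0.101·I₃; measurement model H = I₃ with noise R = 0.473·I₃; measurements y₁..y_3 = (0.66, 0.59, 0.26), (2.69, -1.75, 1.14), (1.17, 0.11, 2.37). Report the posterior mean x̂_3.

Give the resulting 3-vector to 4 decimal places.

result = (1.2925, 0.2125, 1.6115)

after S1 (triangulate): (0.3802, 1.8233, 1.6522)
after S2 (kf_track): (1.2925, 0.2125, 1.6115)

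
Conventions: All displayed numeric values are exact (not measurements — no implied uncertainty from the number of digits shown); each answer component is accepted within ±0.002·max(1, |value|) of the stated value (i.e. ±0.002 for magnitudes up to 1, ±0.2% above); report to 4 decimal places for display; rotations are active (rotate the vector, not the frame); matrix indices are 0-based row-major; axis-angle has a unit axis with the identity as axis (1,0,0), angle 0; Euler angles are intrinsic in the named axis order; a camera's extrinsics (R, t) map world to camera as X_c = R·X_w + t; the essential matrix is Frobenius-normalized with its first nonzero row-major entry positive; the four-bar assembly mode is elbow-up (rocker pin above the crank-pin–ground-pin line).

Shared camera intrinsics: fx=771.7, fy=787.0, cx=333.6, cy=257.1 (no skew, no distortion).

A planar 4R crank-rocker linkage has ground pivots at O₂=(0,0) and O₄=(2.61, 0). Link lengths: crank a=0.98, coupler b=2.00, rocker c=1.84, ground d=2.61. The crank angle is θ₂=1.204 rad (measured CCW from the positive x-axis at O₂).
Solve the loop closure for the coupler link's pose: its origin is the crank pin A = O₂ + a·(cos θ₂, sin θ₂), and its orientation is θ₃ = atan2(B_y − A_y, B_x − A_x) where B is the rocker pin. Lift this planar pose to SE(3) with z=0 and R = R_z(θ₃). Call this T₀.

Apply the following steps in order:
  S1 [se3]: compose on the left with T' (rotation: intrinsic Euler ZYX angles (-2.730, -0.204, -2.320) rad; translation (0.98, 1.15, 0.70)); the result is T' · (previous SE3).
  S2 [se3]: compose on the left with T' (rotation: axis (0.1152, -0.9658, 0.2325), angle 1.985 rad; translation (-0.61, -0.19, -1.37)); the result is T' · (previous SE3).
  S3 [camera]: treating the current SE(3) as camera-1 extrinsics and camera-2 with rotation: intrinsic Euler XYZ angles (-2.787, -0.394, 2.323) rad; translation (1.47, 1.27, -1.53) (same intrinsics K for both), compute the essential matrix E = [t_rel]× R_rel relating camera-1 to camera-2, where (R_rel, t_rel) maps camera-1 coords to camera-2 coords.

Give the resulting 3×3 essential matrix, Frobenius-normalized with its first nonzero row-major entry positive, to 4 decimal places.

source (fourbar_fk): coupler pose = R=[0.9010 -0.4338 0.0000; 0.4338 0.9010 0.0000; 0.0000 0.0000 1.0000], t=(0.3515, 0.9148, 0.0000)
after S1 (compose_se3): R=[-0.9858 0.0214 0.1665; -0.1080 0.6789 -0.7263; -0.1285 -0.7339 -0.6669], t=(0.2909, 1.5290, 0.1152)
after S2 (compose_se3): R=[0.5271 0.3627 0.7685; -0.0997 0.9245 -0.3679; -0.8439 0.1173 0.5235], t=(-1.3832, 1.1627, -1.4598)
after S3 (essential): [0.1433 -0.5373 -0.3974; -0.6077 -0.1080 0.0800; -0.2989 -0.2243 -0.0758]

matrix = [0.1433 -0.5373 -0.3974; -0.6077 -0.1080 0.0800; -0.2989 -0.2243 -0.0758]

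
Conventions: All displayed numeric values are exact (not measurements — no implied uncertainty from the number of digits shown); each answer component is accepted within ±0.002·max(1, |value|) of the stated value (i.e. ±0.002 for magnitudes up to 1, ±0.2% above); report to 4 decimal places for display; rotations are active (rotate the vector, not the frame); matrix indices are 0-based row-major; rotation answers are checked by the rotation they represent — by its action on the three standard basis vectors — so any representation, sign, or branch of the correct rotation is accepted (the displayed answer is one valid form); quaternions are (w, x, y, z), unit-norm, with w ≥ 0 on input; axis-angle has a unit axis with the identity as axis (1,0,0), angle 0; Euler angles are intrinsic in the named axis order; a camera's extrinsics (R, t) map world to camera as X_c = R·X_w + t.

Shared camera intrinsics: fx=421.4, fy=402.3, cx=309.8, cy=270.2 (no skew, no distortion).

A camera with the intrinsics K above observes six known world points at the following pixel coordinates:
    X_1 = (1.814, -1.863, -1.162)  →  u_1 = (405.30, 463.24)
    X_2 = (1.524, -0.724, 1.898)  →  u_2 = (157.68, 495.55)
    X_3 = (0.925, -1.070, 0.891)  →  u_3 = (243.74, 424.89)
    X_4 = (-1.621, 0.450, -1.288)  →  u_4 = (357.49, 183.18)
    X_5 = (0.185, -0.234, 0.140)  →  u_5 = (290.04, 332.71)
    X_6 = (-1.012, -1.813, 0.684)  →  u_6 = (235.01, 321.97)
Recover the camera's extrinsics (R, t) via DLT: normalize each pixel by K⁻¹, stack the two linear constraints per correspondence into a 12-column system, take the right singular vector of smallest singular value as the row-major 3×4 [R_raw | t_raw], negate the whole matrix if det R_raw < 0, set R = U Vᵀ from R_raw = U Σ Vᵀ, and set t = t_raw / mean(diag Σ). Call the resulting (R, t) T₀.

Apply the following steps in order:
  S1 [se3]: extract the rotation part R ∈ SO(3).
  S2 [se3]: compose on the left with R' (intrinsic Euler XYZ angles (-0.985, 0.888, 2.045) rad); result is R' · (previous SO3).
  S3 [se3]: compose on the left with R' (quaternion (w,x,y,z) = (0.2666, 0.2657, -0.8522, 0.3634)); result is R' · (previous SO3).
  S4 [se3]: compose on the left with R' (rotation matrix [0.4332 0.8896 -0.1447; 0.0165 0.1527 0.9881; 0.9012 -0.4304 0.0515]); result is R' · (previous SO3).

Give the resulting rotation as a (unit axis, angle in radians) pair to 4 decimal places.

source (pnp_recover): camera pose = R=[0.2826 0.0839 -0.9556; 0.7851 -0.5927 0.1801; -0.5512 -0.8011 -0.2334], t=(-0.1400, 0.4899, 5.0897)
after S1 (rot_of_se3): [0.2826 0.0839 -0.9556; 0.7851 -0.5927 0.1801; -0.5512 -0.8011 -0.2334]
after S2 (compose_so3): [-0.9497 -0.3130 -0.0068; 0.1859 -0.5464 -0.8166; 0.2518 -0.7769 0.5771]
after S3 (compose_so3): [0.4946 0.7806 0.3822; 0.1650 0.3474 -0.9231; -0.8533 0.5196 0.0431]
after S4 (compose_so3): [0.4845 0.5720 -0.6619; -0.8099 0.5794 -0.0921; 0.3308 0.5806 0.7439]

rotation (axis_angle) = ((0.3677, -0.5425, -0.7553), 1.1550)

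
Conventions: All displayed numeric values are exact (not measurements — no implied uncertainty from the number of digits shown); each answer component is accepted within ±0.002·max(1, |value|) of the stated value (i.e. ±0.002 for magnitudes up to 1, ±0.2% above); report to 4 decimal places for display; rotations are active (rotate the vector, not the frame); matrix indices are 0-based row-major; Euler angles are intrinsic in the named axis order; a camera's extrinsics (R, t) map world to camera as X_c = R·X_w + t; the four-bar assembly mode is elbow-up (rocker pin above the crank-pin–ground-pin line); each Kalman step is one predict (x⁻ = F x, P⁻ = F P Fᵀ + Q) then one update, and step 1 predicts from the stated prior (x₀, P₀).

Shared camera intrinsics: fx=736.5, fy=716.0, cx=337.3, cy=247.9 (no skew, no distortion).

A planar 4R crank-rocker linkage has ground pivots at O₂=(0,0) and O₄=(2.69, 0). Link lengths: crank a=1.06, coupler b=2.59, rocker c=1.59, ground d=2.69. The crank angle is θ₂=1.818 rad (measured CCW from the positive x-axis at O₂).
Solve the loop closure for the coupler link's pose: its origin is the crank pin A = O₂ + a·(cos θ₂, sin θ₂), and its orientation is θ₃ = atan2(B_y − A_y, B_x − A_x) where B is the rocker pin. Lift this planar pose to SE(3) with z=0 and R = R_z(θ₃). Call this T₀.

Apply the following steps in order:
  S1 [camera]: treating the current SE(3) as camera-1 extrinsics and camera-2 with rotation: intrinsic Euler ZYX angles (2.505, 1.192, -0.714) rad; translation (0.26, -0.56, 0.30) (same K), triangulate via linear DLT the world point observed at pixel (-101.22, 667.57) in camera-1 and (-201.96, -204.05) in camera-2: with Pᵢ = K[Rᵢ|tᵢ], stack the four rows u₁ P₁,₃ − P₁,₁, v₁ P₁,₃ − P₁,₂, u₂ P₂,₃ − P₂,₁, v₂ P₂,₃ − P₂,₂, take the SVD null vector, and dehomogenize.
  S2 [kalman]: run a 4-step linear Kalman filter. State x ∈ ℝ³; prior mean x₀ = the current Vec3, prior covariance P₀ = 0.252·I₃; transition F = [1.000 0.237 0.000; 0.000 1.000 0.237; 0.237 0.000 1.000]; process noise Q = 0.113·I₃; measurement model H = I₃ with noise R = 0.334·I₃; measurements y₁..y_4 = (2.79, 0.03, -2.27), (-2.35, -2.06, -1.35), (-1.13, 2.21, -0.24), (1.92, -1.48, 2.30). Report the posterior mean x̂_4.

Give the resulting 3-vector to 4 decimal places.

source (fourbar_fk): coupler pose = R=[0.9805 -0.1963 0.0000; 0.1963 0.9805 0.0000; 0.0000 0.0000 1.0000], t=(-0.2594, 1.0278, 0.0000)
after S1 (triangulate): (-0.6441, -0.0308, 1.4862)
after S2 (kf_track): (0.5045, -0.3180, 0.6479)

result = (0.5045, -0.3180, 0.6479)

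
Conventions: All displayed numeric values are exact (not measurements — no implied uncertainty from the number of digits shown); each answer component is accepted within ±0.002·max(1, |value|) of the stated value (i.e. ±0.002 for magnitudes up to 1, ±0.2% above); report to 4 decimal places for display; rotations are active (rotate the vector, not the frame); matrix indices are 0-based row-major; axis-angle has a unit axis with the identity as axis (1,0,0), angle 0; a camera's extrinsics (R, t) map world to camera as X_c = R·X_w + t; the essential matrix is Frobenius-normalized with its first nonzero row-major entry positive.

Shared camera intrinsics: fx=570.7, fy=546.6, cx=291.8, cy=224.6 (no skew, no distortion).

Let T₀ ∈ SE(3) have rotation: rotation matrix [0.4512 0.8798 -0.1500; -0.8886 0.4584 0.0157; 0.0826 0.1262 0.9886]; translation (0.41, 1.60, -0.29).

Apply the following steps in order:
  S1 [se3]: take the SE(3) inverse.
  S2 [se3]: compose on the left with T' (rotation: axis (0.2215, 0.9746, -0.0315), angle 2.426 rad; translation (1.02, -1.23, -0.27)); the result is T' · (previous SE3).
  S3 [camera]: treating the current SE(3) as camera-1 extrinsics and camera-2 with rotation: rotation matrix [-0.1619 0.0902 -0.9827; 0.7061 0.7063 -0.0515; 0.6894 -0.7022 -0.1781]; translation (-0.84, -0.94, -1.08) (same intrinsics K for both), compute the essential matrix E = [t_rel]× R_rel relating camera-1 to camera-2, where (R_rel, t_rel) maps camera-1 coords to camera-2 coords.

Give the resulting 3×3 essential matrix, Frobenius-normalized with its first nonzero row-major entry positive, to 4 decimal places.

after S1 (invert_se3): R=[0.4512 -0.8886 0.0826; 0.8797 0.4584 0.1262; -0.1500 0.0157 0.9886], t=(1.2607, -1.0575, 0.3230)
after S2 (compose_se3): R=[-0.0443 0.7870 0.6153; 0.9939 0.0968 -0.0523; -0.1007 0.6093 -0.7866], t=(-0.0427, -1.8075, -1.4317)
after S3 (essential): [0.2942 -0.6259 0.1087; -0.2240 0.0323 0.2139; -0.3830 -0.1406 0.4963]

matrix = [0.2942 -0.6259 0.1087; -0.2240 0.0323 0.2139; -0.3830 -0.1406 0.4963]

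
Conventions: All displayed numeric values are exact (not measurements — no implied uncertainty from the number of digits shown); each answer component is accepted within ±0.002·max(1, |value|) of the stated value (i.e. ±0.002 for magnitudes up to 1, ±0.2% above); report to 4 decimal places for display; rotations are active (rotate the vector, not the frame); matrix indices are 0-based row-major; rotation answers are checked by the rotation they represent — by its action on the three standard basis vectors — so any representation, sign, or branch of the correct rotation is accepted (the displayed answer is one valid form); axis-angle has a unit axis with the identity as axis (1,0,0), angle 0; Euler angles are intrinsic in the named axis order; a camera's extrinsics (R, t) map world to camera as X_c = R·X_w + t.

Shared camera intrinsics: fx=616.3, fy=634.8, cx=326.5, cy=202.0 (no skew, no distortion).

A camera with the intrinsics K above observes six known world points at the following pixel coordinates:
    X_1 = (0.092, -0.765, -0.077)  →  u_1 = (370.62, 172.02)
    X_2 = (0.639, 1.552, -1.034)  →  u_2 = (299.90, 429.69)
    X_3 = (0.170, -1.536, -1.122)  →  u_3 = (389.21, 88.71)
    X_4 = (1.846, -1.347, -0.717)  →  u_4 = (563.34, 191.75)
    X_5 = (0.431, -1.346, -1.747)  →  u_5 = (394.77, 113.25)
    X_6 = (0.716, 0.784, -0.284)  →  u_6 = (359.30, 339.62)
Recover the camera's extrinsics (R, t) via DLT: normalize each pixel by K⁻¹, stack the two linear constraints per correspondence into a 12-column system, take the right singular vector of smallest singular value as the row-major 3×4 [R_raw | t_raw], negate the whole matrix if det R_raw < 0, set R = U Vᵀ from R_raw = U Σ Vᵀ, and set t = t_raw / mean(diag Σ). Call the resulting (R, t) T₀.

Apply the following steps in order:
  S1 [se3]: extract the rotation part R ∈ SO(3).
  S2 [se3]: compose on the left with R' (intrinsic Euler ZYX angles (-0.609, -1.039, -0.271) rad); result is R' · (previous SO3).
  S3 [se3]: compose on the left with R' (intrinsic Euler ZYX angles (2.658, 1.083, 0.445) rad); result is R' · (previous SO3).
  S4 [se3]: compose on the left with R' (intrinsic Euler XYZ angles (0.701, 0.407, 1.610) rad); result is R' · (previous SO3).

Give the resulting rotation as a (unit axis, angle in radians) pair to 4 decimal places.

source (pnp_recover): camera pose = R=[0.8742 -0.3960 0.2808; 0.4182 0.9081 -0.0213; -0.2466 0.1360 0.9595], t=(0.0999, 0.3500, 6.6500)
after S1 (rot_of_se3): [0.8742 -0.3960 0.2808; 0.4182 0.9081 -0.0213; -0.2466 0.1360 0.9595]
after S2 (compose_so3): [0.8035 0.4358 -0.4056; -0.1496 0.8072 0.5710; 0.5763 -0.3981 0.7137]
after S3 (compose_so3): [-0.5117 -0.5900 -0.6246; 0.7014 -0.7067 0.0929; -0.4961 -0.3906 0.7754]
after S4 (compose_so3): [-0.8216 0.5151 0.2442; -0.2917 -0.0118 -0.9564; -0.4897 -0.8571 0.1600]

rotation (axis_angle) = ((0.0907, 0.6702, -0.7366), 2.5621)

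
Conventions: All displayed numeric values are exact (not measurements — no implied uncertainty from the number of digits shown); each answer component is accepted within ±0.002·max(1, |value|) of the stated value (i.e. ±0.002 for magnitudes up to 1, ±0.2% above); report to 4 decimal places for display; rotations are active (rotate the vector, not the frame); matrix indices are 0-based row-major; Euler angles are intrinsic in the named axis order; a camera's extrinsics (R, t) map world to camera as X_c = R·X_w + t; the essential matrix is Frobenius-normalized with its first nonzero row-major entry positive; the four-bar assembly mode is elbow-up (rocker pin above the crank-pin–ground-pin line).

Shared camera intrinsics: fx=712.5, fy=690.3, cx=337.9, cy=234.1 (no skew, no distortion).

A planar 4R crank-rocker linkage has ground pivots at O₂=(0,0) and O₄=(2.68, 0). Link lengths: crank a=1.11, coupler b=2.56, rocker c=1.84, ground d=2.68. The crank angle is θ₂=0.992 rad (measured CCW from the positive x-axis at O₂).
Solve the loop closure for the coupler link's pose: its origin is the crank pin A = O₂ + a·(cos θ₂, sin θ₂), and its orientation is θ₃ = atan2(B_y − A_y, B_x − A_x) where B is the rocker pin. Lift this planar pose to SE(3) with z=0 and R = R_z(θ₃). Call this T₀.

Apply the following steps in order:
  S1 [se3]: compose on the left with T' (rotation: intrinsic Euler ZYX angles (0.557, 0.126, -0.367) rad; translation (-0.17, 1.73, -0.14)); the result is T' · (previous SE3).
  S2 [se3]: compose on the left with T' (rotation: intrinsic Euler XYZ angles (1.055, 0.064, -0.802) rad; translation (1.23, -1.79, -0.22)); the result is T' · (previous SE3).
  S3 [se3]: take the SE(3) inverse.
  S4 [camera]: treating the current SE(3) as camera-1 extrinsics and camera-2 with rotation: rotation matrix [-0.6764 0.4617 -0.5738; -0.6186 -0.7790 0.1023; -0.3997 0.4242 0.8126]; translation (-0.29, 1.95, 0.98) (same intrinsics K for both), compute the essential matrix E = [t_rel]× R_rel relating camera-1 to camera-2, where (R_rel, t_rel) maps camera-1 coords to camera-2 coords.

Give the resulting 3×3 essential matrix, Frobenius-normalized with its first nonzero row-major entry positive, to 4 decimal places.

source (fourbar_fk): coupler pose = R=[0.9389 -0.3441 0.0000; 0.3441 0.9389 0.0000; 0.0000 0.0000 1.0000], t=(0.6072, 0.9292, 0.0000)
after S1 (compose_se3): R=[0.6078 -0.7890 -0.0901; 0.7568 0.5411 0.3666; -0.2405 -0.2910 0.9260], t=(-0.1527, 2.7625, -0.5471)
after S2 (compose_se3): R=[0.9492 -0.1779 0.2596; 0.3066 0.7090 -0.6351; -0.0711 0.6824 0.7275], t=(3.0705, -0.2090, 1.2178)
after S3 (invert_se3): R=[0.9492 0.3066 -0.0711; -0.1779 0.7090 0.6824; 0.2596 -0.6351 0.7275], t=(-2.7638, -0.1365, -1.8159)
after S4 (essential): [0.0960 0.1212 -0.0421; -0.2769 0.6460 0.0240; 0.6077 0.2524 -0.2161]

matrix = [0.0960 0.1212 -0.0421; -0.2769 0.6460 0.0240; 0.6077 0.2524 -0.2161]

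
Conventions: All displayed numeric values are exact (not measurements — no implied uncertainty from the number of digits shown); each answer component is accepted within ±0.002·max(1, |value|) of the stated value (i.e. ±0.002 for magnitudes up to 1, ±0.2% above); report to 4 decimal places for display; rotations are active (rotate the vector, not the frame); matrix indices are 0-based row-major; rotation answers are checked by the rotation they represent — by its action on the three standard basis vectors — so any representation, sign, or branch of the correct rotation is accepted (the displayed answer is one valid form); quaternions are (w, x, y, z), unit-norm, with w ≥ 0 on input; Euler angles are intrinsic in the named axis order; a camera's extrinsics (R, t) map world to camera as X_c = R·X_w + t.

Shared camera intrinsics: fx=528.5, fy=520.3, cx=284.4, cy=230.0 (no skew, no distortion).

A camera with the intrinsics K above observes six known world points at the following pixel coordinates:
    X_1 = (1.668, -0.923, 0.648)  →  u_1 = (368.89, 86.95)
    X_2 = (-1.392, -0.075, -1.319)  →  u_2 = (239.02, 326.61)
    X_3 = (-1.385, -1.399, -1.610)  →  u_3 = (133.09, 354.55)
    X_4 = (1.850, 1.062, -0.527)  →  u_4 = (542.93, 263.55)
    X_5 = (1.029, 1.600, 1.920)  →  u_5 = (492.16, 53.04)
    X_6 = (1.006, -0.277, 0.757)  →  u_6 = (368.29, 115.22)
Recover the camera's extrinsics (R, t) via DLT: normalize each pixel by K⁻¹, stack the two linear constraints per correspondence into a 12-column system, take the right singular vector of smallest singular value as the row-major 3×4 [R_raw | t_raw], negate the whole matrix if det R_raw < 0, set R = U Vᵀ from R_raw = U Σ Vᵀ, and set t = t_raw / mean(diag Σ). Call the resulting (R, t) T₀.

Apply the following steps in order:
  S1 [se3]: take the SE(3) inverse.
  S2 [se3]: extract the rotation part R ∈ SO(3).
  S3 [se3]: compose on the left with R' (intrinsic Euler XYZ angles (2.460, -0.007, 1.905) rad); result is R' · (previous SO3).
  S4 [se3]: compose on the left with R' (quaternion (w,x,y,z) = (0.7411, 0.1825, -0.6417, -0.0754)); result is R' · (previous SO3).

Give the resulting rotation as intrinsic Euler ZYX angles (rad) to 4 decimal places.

rotation (euler_zyx) = (2.8559, 1.2727, 1.8791)

source (pnp_recover): camera pose = R=[0.5835 0.8113 0.0366; -0.0735 0.0977 -0.9925; -0.8088 0.5764 0.1167], t=(0.3600, -0.1900, 5.6098)
after S1 (invert_se3): R=[0.5835 -0.0735 -0.8088; 0.8113 0.0977 0.5764; 0.0366 -0.9925 0.1167], t=(4.3131, -3.5072, -0.8563)
after S2 (rot_of_se3): [0.5835 -0.0735 -0.8088; 0.8113 0.0977 0.5764; 0.0366 -0.9925 0.1167]
after S3 (compose_so3): [-0.9580 -0.0612 -0.2801; -0.2403 0.7044 0.6679; 0.1564 0.7071 -0.6896]
after S4 (compose_so3): [-0.2818 -0.7884 0.5468; 0.0828 0.5478 0.8325; -0.9559 0.2798 -0.0891]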